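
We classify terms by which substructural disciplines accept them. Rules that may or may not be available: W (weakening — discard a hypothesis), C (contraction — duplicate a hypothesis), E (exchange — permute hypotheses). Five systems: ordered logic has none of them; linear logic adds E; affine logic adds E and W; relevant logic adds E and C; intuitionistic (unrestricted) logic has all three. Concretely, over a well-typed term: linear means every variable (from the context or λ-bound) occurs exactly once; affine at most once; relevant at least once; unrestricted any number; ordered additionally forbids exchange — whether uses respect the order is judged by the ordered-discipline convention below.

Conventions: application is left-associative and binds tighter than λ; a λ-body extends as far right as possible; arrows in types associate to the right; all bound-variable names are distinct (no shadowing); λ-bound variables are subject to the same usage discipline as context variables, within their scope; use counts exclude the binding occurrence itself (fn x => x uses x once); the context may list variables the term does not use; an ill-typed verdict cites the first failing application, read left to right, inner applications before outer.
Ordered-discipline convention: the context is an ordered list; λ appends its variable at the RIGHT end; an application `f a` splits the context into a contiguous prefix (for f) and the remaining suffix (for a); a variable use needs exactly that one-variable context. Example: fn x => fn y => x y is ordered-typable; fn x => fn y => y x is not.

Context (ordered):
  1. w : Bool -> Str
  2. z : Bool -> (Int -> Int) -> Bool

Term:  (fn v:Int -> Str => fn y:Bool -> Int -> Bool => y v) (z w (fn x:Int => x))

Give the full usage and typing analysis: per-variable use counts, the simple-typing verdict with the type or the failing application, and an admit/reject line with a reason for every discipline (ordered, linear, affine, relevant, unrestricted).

use counts: w: 1; z: 1; v (λ-bound): 1; y (λ-bound): 1; x (λ-bound): 1
left-to-right use order: y, v, z, w, x
typing: ill-typed: an application expects Bool but receives Int -> Str
ordered: ✗ — the type mismatch rejects it
linear: ✗ — not simply typable
affine: ✗ — fails simple typing
relevant: ✗ — a type mismatch blocks all five
unrestricted: ✗ — the type mismatch rejects it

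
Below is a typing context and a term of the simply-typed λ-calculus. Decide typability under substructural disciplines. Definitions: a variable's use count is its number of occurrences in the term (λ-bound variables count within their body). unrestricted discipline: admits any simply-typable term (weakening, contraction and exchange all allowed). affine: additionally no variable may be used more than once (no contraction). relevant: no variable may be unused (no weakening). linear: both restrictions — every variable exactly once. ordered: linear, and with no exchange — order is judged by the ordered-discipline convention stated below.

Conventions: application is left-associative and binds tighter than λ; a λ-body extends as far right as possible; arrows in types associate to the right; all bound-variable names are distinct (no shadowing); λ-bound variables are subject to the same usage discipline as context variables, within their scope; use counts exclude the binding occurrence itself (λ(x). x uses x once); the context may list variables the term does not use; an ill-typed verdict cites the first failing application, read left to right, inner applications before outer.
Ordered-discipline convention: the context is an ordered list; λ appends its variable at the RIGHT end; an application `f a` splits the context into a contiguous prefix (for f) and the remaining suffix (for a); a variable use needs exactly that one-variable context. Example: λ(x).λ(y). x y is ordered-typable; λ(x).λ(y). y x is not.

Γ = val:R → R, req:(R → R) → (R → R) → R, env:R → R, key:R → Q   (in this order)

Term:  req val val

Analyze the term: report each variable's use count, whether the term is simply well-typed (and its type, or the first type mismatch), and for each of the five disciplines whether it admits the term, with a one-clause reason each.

counts: val ×2, req ×1, env ×0, key ×0
uses in reading order: req, val, val
typing: well-typed at R
ordered: ✗ — needs contraction — val ×2; env, key never used (weakening)
linear: ✗ — needs contraction — val ×2; env, key never used (weakening)
affine: ✗ — needs contraction — val ×2
relevant: ✗ — env, key never used (weakening)
unrestricted: ✓ — well-typed at R; no restrictions here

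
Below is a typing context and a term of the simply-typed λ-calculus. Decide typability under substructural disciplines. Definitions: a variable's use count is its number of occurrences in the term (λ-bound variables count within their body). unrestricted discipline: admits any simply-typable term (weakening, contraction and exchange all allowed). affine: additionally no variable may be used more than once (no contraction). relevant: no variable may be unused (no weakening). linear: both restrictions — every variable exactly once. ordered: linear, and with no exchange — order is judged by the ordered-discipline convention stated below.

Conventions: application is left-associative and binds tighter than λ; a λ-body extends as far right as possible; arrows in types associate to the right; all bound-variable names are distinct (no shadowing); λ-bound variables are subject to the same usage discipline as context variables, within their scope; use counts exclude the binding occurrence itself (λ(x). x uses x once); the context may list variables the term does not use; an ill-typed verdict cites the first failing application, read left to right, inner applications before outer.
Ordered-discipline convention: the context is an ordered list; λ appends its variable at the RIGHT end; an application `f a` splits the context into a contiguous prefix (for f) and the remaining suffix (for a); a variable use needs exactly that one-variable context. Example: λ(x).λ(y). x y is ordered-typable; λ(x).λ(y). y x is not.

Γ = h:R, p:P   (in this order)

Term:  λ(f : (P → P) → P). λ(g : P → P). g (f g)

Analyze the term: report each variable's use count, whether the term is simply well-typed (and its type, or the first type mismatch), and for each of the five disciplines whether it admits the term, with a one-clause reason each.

usage: h=0; p=0; f [bound]=1; g [bound]=2
order of uses: g, f, g
typing: ✓ — ((P → P) → P) → (P → P) → P
ordered: ✗, needs contraction — g ×2; h, p never used (weakening)
linear: ✗, needs contraction — g ×2; h, p never used (weakening)
affine: ✗, needs contraction — g ×2
relevant: ✗, h, p never used (weakening)
unrestricted: ✓, well-typed at ((P → P) → P) → (P → P) → P; no restrictions here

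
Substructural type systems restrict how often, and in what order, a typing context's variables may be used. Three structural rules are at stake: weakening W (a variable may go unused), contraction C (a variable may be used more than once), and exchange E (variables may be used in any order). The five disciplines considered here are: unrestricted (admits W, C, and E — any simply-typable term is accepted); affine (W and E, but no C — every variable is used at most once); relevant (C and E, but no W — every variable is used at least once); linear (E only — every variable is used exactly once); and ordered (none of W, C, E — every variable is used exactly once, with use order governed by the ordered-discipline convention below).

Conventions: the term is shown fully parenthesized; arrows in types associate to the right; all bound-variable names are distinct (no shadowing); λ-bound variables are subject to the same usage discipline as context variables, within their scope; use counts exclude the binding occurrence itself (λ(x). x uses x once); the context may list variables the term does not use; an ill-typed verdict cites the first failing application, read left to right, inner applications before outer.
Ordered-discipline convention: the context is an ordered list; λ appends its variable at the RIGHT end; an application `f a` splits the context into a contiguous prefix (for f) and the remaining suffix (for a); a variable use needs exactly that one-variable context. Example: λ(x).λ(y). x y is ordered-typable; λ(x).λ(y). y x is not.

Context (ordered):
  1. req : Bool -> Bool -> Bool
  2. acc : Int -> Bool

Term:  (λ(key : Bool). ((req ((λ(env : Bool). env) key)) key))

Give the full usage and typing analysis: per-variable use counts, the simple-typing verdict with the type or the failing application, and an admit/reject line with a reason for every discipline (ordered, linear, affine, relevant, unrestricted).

usage: req ×1, acc ×0, key (λ-bound) ×2, env (λ-bound) ×1
order of uses: req, env, key, key
typing: well-typed at Bool -> Bool
ordered: ✗ — repeated use of key ×2; acc left unused
linear: ✗ — repeated use of key ×2; acc left unused
affine: ✗ — repeated use of key ×2
relevant: ✗ — acc left unused
unrestricted: ✓ — well-typed at Bool -> Bool; no restrictions here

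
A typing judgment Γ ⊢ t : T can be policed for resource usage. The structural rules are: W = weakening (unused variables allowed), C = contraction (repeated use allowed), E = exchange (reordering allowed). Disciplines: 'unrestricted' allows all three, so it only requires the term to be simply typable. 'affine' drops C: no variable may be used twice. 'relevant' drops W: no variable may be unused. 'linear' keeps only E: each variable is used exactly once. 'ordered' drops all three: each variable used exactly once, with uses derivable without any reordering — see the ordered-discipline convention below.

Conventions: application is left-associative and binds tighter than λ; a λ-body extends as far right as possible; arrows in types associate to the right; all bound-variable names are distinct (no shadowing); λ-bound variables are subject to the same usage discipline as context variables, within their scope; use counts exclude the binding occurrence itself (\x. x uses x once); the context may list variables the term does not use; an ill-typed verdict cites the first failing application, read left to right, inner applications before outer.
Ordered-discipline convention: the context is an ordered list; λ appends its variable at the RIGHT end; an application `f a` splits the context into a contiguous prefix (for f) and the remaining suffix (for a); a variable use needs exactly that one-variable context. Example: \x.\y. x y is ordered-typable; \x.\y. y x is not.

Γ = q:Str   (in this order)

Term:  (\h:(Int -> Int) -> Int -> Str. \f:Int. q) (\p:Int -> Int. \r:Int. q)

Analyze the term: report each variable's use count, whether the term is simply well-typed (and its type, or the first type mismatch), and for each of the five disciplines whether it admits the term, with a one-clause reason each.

usage: q: 2×, h [bound]: 0×, f [bound]: 0×, p [bound]: 0×, r [bound]: 0×
uses in reading order: q, q
typing: the term checks, with type Int -> Str
ordered: ✗, uses contraction: q ×2; needs weakening: h, f, p, r unused
linear: ✗, uses contraction: q ×2; needs weakening: h, f, p, r unused
affine: ✗, uses contraction: q ×2
relevant: ✗, needs weakening: h, f, p, r unused
unrestricted: ✓, type-checks (Int -> Str) and nothing is barred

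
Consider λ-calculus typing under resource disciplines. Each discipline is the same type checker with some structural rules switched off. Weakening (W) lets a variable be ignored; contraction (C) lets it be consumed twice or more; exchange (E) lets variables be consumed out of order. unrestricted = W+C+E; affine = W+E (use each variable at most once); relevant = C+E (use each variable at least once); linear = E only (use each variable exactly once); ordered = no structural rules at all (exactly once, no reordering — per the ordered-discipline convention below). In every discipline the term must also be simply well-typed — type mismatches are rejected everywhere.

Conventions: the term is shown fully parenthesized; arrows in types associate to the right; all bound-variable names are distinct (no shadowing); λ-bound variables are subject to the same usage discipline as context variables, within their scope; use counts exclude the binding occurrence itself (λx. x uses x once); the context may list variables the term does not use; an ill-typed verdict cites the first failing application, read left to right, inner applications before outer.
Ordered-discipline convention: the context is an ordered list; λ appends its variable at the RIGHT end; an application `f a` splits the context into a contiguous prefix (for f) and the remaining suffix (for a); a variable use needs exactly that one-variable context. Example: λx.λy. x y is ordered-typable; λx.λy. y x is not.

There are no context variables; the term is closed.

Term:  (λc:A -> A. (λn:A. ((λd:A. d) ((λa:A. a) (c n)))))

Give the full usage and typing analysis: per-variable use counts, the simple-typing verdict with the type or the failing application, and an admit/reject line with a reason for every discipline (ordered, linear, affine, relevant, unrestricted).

counts: c (λ-bound): 1; n (λ-bound): 1; d (λ-bound): 1; a (λ-bound): 1
use order (left to right): d, a, c, n
typing: well-typed at (A -> A) -> A -> A
ordered: ✓ — c, n, d, a once each; derivable with no W/C/E
linear: ✓ — exactly-once usage across c, n, d, a
affine: ✓ — no duplicate uses among c, n, d, a
relevant: ✓ — c, n, d, a: all used, weakening unneeded
unrestricted: ✓ — simply typable at (A -> A) -> A -> A; W, C, E all held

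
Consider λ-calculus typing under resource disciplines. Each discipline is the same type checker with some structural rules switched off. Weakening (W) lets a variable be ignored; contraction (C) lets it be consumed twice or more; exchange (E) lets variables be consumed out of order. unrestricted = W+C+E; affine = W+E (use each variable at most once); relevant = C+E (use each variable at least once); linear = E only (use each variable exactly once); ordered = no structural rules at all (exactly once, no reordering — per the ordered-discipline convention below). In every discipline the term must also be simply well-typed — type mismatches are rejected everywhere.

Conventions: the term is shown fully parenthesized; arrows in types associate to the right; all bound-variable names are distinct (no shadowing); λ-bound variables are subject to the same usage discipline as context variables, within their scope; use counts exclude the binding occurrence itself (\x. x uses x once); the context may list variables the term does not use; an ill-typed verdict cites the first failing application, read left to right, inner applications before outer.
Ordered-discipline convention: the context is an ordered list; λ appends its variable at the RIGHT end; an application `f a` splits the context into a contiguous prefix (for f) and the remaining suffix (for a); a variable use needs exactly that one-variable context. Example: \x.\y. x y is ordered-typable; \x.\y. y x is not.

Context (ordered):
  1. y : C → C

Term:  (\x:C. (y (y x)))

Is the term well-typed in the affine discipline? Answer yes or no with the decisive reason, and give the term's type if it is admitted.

no — repeated use of y ×2
usage: y=2; x (λ-bound)=1
use order (left to right): y, y, x
typing: ✓ — C → C
summary: ordered ✗ · linear ✗ · affine ✗ · relevant ✓ · unrestricted ✓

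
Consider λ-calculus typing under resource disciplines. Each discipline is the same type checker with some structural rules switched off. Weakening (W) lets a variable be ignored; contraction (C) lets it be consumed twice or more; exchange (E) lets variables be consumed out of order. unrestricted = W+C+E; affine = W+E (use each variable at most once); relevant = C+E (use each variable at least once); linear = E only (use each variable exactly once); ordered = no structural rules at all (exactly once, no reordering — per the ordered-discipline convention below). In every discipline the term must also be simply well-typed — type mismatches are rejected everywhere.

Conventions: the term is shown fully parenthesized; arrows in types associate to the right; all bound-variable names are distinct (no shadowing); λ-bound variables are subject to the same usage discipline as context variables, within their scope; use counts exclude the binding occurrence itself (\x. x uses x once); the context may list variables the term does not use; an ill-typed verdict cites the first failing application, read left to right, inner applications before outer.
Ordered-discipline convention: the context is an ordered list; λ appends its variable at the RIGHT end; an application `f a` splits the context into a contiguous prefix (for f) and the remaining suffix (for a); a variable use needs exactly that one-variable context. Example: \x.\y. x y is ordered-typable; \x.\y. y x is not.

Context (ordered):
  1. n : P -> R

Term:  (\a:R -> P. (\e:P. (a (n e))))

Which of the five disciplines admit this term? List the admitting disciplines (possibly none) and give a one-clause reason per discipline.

accepted by: linear, affine, relevant, unrestricted
variable uses: n=1, a (bound)=1, e (bound)=1
order of uses: a, n, e
typing: the term checks, with type (R -> P) -> P -> P
ordered: ✗, use order a, n, e needs exchange
linear: ✓, each of n, a, e used exactly once
affine: ✓, no duplicate uses among n, a, e
relevant: ✓, n, a, e: all used, weakening unneeded
unrestricted: ✓, typability at (R -> P) -> P -> P is all that's needed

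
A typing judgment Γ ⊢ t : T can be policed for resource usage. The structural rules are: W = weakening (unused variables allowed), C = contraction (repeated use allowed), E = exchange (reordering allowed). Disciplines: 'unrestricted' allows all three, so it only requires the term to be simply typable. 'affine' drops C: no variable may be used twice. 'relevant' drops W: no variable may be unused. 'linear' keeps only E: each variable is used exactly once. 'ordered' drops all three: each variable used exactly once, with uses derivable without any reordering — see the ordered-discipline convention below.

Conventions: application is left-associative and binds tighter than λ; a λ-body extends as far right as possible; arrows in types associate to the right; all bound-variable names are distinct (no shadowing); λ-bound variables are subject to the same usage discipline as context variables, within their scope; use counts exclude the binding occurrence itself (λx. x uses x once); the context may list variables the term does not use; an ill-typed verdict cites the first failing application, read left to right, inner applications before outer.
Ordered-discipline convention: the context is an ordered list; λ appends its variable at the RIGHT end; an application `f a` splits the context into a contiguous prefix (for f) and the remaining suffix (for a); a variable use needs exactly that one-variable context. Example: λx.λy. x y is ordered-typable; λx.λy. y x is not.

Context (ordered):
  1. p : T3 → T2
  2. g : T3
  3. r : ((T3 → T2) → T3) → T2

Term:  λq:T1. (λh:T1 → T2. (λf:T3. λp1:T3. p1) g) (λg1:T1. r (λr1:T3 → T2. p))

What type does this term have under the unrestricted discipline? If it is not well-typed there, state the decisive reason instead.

not well-typed under unrestricted — the type mismatch rejects it
use counts: p ×1, g ×1, r ×1, q [bound] ×0, h [bound] ×0, f [bound] ×0, p1 [bound] ×1, g1 [bound] ×0, r1 [bound] ×0
use order (left to right): p1, g, r, p
typing: ill-typed: a function awaiting (T3 → T2) → T3 gets (T3 → T2) → T3 → T2
all disciplines: ordered ✗ | linear ✗ | affine ✗ | relevant ✗ | unrestricted ✗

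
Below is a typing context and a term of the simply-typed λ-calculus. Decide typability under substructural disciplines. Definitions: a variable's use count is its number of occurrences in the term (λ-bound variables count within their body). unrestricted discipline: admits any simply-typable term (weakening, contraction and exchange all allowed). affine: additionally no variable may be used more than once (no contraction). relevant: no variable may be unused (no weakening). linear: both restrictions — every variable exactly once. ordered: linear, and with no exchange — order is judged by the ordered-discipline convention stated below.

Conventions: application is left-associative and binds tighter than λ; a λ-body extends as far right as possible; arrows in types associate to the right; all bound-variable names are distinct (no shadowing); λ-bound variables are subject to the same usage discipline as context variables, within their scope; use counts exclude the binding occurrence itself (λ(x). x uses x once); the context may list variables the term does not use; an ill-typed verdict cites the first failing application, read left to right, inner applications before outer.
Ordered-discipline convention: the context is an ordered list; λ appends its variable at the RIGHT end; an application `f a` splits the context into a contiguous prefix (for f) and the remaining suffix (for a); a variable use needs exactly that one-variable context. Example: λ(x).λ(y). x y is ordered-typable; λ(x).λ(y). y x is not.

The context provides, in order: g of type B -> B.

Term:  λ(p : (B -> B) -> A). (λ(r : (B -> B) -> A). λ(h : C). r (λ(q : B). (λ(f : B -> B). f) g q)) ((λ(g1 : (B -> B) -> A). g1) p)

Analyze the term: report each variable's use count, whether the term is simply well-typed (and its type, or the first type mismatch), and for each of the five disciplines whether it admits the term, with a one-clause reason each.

variable uses: g: 1, p [bound]: 1, r [bound]: 1, h [bound]: 0, q [bound]: 1, f [bound]: 1, g1 [bound]: 1
uses in reading order: r, f, g, q, g1, p
typing: well-typed at ((B -> B) -> A) -> C -> A
ordered: ✗, h left unused
linear: ✗, h left unused
affine: ✓, none of g, p, r, h, q, f, g1 used more than once
relevant: ✗, h left unused
unrestricted: ✓, simply typable at ((B -> B) -> A) -> C -> A; W, C, E all held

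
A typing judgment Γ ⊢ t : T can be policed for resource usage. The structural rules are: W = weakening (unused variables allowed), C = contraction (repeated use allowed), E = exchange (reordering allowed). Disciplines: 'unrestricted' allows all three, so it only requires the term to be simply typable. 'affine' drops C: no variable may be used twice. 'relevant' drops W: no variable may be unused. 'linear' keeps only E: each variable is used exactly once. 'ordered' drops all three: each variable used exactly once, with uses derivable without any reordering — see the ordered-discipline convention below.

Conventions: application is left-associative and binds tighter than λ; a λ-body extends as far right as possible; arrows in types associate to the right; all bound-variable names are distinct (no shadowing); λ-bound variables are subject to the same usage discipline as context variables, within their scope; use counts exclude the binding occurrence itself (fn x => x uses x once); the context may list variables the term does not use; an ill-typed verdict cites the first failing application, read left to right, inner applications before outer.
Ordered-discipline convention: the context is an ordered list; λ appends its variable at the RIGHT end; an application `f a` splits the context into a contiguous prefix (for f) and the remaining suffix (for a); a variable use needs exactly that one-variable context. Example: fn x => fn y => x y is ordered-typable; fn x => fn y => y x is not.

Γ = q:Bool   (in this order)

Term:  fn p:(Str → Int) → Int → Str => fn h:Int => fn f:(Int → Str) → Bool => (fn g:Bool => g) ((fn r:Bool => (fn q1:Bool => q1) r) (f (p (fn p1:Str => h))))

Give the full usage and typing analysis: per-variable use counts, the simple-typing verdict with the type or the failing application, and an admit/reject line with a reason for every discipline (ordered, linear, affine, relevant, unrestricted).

variable uses: q: 0×; p (λ-bound): 1×; h (λ-bound): 1×; f (λ-bound): 1×; g (λ-bound): 1×; r (λ-bound): 1×; q1 (λ-bound): 1×; p1 (λ-bound): 0×
left-to-right use order: g, q1, r, f, p, h
typing: well-typed at ((Str → Int) → Int → Str) → Int → ((Int → Str) → Bool) → Bool
ordered ✗ (unused: q, p1 — weakening required)
linear ✗ (unused: q, p1 — weakening required)
affine ✓ (q, p, h, f, g, r, q1, p1: no repeats, contraction unneeded)
relevant ✗ (unused: q, p1 — weakening required)
unrestricted ✓ (well-typed at ((Str → Int) → Int → Str) → Int → ((Int → Str) → Bool) → Bool; no restrictions here)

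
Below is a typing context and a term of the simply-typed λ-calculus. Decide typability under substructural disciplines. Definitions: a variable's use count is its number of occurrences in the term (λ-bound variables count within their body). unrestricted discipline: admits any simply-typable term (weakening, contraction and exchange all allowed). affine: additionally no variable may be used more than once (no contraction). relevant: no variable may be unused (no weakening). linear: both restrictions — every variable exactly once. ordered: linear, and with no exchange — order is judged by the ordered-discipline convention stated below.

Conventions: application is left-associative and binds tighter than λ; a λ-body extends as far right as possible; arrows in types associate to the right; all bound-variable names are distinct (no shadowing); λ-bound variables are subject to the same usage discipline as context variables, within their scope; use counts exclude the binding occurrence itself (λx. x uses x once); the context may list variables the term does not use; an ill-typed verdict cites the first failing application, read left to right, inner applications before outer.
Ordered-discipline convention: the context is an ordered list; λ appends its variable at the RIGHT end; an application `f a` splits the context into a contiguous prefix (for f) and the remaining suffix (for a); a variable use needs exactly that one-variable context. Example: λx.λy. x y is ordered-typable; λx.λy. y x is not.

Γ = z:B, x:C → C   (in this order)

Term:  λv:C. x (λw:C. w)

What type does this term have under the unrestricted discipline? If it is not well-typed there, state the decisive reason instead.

not well-typed under unrestricted — the type mismatch rejects it
variable uses: z: 0×, x: 1×, v [bound]: 0×, w [bound]: 1×
left-to-right use order: x, w
typing: ill-typed: an argument C → C mismatches the expected C
per-discipline verdicts: ordered ✗ · linear ✗ · affine ✗ · relevant ✗ · unrestricted ✗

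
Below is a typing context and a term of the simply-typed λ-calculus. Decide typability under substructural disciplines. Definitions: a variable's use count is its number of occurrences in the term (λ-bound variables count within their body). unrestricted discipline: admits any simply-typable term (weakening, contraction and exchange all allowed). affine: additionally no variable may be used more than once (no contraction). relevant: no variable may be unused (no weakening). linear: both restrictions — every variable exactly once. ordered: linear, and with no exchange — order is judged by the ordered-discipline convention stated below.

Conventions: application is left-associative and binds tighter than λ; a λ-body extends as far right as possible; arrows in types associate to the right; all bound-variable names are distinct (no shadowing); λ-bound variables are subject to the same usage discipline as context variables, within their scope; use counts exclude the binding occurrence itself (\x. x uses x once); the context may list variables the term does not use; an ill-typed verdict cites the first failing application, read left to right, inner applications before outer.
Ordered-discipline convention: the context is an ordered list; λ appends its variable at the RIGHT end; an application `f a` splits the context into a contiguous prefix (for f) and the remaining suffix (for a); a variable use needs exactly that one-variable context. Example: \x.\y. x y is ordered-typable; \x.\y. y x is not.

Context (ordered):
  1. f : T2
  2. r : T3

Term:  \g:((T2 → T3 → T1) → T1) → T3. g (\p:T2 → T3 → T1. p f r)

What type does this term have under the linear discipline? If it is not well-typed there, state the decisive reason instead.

term : (((T2 → T3 → T1) → T1) → T3) → T3
use counts: f: 1×, r: 1×, g [bound]: 1×, p [bound]: 1×
uses in reading order: g, p, f, r
typing: well-typed — term : (((T2 → T3 → T1) → T1) → T3) → T3
across the five disciplines: ordered ✗, linear ✓, affine ✓, relevant ✓, unrestricted ✓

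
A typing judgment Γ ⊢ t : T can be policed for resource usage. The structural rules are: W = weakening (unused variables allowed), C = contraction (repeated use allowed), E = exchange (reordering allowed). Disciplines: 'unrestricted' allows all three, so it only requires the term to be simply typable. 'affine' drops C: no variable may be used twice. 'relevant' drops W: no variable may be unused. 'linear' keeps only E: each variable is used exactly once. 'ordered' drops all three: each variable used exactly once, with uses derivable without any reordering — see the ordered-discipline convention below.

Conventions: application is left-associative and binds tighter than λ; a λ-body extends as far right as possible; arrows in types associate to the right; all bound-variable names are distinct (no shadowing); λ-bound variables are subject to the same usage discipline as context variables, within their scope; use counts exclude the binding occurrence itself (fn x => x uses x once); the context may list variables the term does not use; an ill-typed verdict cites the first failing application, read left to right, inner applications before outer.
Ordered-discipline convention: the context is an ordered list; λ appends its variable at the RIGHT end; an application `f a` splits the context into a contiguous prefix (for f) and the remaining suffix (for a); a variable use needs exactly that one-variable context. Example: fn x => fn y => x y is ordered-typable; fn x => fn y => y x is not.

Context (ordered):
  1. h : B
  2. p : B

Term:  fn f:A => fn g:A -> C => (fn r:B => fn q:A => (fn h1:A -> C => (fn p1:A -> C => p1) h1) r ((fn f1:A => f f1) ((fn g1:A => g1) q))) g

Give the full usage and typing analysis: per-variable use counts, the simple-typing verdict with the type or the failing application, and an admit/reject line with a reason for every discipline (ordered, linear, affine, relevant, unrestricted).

variable uses: h: 0×, p: 0×, f (bound): 1×, g (bound): 1×, r (bound): 1×, q (bound): 1×, h1 (bound): 1×, p1 (bound): 1×, f1 (bound): 1×, g1 (bound): 1×
use order (left to right): p1, h1, r, f, f1, g1, q, g
typing: ill-typed: argument of type B where A -> C is required
ordered: ✗, a type mismatch blocks all five
linear: ✗, the type mismatch rejects it
affine: ✗, not simply typable
relevant: ✗, fails simple typing
unrestricted: ✗, a type mismatch blocks all five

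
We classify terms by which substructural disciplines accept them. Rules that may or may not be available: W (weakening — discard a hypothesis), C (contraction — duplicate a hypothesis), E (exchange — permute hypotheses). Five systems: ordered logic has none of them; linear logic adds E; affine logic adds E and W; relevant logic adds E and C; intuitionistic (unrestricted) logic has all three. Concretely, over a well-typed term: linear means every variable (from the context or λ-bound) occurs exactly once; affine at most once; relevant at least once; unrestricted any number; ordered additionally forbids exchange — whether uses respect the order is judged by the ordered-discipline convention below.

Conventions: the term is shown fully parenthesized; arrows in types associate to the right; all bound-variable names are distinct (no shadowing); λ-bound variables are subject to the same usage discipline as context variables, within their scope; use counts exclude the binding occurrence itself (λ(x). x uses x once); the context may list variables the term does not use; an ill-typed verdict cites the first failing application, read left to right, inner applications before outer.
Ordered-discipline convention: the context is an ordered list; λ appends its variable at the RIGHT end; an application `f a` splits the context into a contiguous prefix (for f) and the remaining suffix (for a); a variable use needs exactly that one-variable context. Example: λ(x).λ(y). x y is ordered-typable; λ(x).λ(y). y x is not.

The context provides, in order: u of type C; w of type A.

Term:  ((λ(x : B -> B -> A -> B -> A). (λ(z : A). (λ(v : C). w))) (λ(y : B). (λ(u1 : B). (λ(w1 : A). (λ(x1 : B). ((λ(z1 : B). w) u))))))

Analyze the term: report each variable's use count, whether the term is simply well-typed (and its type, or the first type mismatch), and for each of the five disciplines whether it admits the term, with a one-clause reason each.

usage: u ×1, w ×2, x [bound] ×0, z [bound] ×0, v [bound] ×0, y [bound] ×0, u1 [bound] ×0, w1 [bound] ×0, x1 [bound] ×0, z1 [bound] ×0
uses in reading order: w, w, u
typing: ill-typed: an argument C mismatches the expected B
ordered ✗ (the type mismatch rejects it)
linear ✗ (not simply typable)
affine ✗ (fails simple typing)
relevant ✗ (a type mismatch blocks all five)
unrestricted ✗ (the type mismatch rejects it)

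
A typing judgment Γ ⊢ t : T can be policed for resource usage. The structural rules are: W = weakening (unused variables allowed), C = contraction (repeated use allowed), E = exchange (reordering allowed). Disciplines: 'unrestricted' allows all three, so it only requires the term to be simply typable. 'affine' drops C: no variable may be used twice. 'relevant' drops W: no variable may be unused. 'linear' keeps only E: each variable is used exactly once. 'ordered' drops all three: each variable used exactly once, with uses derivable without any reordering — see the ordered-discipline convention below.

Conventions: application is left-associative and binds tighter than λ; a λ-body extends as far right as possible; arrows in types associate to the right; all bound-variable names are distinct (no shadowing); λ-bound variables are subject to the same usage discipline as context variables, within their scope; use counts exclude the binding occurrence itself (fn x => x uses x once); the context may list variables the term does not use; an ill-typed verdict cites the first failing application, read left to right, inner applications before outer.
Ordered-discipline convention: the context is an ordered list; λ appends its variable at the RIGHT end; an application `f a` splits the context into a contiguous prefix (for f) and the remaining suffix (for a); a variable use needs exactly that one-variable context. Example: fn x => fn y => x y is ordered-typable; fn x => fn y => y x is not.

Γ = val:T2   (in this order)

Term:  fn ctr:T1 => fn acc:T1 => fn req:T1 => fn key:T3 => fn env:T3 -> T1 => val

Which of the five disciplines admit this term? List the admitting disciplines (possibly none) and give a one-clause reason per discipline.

accepted by: affine, unrestricted
usage: val=1, ctr (λ-bound)=0, acc (λ-bound)=0, req (λ-bound)=0, key (λ-bound)=0, env (λ-bound)=0
order of uses: val
typing: the term checks, with type T1 -> T1 -> T1 -> T3 -> (T3 -> T1) -> T2
ordered ✗ (ctr, acc, req, key, env left unused)
linear ✗ (ctr, acc, req, key, env left unused)
affine ✓ (no duplicate uses among val, ctr, acc, req, key, env)
relevant ✗ (ctr, acc, req, key, env left unused)
unrestricted ✓ (well-typed at T1 -> T1 -> T1 -> T3 -> (T3 -> T1) -> T2; no restrictions here)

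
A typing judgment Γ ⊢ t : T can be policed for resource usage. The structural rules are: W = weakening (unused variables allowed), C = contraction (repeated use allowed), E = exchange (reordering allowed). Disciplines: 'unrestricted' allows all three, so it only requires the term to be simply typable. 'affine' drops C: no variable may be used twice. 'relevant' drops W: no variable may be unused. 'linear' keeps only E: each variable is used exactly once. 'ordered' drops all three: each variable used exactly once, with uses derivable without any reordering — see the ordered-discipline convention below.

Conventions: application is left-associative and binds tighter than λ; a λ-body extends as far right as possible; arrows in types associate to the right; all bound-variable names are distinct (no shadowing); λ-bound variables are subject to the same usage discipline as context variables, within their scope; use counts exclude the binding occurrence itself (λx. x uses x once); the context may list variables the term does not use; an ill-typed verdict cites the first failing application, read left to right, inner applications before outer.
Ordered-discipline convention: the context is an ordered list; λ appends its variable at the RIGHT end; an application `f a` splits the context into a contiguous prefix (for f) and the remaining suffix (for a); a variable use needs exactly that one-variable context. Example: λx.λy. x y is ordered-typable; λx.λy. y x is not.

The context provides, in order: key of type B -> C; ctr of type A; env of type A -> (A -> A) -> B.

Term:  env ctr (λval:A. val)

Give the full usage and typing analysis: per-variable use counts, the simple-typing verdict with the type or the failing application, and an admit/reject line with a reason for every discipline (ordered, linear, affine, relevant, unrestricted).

counts: key=0, ctr=1, env=1, val (bound)=1
left-to-right use order: env, ctr, val
typing: ✓ — B
ordered ✗ (needs weakening: key unused)
linear ✗ (needs weakening: key unused)
affine ✓ (none of key, ctr, env, val used more than once)
relevant ✗ (needs weakening: key unused)
unrestricted ✓ (typability at B is all that's needed)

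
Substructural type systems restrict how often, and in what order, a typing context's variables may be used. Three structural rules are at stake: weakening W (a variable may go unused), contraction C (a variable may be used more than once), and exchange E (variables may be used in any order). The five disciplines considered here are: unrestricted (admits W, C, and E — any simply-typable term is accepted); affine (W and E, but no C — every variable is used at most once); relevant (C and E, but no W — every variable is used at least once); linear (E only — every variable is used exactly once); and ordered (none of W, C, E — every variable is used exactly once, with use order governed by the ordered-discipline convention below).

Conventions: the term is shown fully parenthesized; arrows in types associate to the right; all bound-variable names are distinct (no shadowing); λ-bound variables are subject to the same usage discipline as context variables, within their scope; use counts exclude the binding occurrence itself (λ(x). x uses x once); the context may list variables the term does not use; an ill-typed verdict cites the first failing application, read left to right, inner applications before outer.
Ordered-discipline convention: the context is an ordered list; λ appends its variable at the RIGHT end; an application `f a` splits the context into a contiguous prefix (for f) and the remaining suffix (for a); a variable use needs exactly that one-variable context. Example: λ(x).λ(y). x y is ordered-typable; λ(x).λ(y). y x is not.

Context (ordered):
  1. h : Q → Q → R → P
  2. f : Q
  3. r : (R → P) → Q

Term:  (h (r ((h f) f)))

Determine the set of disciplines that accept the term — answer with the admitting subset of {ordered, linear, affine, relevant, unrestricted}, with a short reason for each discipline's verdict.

admitting disciplines: relevant, unrestricted
use counts: h: 2×; f: 2×; r: 1×
left-to-right use order: h, r, h, f, f
typing: well-typed at Q → R → P
ordered: ✗, uses contraction: h ×2, f ×2
linear: ✗, uses contraction: h ×2, f ×2
affine: ✗, uses contraction: h ×2, f ×2
relevant: ✓, none of h, f, r goes unused
unrestricted: ✓, simply typable at Q → R → P; W, C, E all held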